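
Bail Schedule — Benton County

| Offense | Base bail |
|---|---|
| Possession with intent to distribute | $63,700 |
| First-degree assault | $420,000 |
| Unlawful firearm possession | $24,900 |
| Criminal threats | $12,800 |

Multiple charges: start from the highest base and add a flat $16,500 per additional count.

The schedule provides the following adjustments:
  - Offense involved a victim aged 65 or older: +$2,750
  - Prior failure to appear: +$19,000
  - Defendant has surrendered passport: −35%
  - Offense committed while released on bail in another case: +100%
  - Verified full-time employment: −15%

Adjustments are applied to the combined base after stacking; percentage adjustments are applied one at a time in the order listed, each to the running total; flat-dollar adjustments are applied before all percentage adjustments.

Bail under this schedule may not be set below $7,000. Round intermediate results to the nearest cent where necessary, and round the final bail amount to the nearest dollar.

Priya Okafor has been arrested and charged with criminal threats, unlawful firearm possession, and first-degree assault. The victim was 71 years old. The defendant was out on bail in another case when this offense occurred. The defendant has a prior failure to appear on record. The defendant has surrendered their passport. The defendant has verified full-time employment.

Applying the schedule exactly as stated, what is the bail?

$524,599

Base amounts from the schedule: criminal threats $12,800; unlawful firearm possession $24,900; first-degree assault $420,000.
Stacking rule: highest base plus $16,500 per additional charge. Highest is first-degree assault at $420,000; 2 additional charges → +$33,000. Combined base = $453,000.
Offense involved a victim aged 65 or older (+$2,750 flat): $453,000 + $2,750 = $455,750.
Prior failure to appear (+$19,000 flat): $455,750 + $19,000 = $474,750.
Defendant has surrendered passport (−35%): $474,750 × 0.65 = $308,587.50.
Offense committed while released on bail in another case (+100%): $308,587.50 × 2 = $617,175.
Verified full-time employment (−15%): $617,175 × 0.85 = $524,598.75.
$524,598.75 is at or above the $7,000 minimum.
Rounded to the nearest dollar: $524,599.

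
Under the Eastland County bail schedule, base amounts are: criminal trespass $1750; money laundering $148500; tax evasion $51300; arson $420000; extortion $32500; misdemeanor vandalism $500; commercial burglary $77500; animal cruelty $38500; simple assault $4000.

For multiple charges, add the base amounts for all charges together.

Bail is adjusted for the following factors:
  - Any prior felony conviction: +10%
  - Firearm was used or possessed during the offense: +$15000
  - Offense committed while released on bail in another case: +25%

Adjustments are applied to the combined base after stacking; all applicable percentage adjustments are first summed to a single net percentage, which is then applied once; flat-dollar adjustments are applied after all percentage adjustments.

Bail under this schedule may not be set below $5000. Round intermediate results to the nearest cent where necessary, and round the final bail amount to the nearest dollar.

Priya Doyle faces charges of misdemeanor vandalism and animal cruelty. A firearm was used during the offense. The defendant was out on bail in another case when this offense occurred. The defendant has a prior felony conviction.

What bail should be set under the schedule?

$67650

Base amounts from the schedule: misdemeanor vandalism $500; animal cruelty $38500.
Stacking rule: sum of all bases. $500 + $38500 = $39000.
Net percentage adjustment: +10% +25% = +35%. $39000 × 1.35 = $52650.
Firearm was used or possessed during the offense (+$15000 flat): $52650 + $15000 = $67650.
$67650 is at or above the $5000 minimum.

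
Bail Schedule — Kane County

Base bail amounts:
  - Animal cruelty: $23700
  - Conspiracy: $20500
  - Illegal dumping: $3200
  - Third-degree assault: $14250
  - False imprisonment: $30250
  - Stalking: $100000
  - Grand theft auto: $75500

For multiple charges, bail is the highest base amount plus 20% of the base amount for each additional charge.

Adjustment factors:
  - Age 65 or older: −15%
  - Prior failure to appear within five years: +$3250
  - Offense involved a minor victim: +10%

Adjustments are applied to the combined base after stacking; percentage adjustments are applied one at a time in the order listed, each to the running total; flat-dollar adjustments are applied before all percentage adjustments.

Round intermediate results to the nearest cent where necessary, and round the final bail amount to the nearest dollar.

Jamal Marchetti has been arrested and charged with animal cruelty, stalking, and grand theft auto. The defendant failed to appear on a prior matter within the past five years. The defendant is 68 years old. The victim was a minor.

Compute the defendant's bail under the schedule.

Base amounts from the schedule: animal cruelty $23700; stalking $100000; grand theft auto $75500.
Stacking rule: highest base plus 20% of each additional charge. Highest is stalking at $100000. Additional: $23700 × 20% = $4740; $75500 × 20% = $15100. Combined base = $100000 + $19840 = $119840.
Prior failure to appear within five years (+$3250 flat): $119840 + $3250 = $123090.
Age 65 or older (−15%): $123090 × 0.85 = $104626.50.
Offense involved a minor victim (+10%): $104626.50 × 1.1 = $115089.15.
Rounded to the nearest dollar: $115089.

$115089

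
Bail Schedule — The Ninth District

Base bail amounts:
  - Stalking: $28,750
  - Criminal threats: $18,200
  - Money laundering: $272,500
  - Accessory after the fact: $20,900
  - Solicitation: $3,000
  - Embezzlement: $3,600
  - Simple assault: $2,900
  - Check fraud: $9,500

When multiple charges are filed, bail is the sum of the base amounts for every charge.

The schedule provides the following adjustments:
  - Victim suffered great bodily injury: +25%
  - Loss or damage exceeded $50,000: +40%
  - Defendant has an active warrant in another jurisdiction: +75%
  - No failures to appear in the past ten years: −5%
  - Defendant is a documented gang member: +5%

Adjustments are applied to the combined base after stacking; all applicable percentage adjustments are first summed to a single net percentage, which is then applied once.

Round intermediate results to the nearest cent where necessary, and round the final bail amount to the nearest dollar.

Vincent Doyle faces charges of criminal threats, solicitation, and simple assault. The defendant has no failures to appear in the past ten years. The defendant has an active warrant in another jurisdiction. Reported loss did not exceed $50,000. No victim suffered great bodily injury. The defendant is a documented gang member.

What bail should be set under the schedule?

$42,175

Base amounts from the schedule: criminal threats $18,200; solicitation $3,000; simple assault $2,900.
Stacking rule: sum of all bases. $18,200 + $3,000 + $2,900 = $24,100.
Net percentage adjustment: +75% −5% +5% = +75%. $24,100 × 1.75 = $42,175.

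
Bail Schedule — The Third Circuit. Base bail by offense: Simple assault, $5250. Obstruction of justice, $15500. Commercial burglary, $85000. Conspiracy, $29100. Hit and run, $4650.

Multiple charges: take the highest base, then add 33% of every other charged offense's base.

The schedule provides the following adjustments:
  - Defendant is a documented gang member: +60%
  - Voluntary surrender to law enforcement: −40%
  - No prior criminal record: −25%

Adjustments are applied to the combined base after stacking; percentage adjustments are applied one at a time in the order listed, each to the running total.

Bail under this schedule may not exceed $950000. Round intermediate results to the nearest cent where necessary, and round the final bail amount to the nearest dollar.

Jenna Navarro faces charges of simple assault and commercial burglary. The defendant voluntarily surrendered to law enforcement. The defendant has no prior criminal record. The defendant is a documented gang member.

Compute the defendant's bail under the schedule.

$62447

Base amounts from the schedule: simple assault $5250; commercial burglary $85000.
Stacking rule: highest base plus 33% of each additional charge. Highest is commercial burglary at $85000. Additional: $5250 × 33% = $1732.50. Combined base = $85000 + $1732.50 = $86732.50.
Defendant is a documented gang member (+60%): $86732.50 × 1.6 = $138772.
Voluntary surrender to law enforcement (−40%): $138772 × 0.6 = $83263.20.
No prior criminal record (−25%): $83263.20 × 0.75 = $62447.40.
$62447.40 is within the $950000 maximum.
Rounded to the nearest dollar: $62447.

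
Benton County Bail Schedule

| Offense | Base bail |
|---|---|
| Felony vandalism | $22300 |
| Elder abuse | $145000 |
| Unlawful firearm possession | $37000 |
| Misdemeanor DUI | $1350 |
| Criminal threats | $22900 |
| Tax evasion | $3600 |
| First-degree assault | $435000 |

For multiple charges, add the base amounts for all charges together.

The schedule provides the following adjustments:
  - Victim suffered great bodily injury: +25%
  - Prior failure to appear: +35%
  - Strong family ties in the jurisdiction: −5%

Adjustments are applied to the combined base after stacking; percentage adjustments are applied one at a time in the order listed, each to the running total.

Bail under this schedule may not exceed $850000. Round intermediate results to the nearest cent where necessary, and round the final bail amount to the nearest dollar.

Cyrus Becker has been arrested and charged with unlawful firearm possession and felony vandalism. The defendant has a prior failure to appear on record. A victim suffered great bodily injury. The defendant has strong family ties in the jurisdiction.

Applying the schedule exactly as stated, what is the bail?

Base amounts from the schedule: unlawful firearm possession $37000; felony vandalism $22300.
Stacking rule: sum of all bases. $37000 + $22300 = $59300.
Victim suffered great bodily injury (+25%): $59300 × 1.25 = $74125.
Prior failure to appear (+35%): $74125 × 1.35 = $100068.75.
Strong family ties in the jurisdiction (−5%): $100068.75 × 0.95 = $95065.31.
$95065.31 is within the $850000 maximum.
Rounded to the nearest dollar: $95065.

$95065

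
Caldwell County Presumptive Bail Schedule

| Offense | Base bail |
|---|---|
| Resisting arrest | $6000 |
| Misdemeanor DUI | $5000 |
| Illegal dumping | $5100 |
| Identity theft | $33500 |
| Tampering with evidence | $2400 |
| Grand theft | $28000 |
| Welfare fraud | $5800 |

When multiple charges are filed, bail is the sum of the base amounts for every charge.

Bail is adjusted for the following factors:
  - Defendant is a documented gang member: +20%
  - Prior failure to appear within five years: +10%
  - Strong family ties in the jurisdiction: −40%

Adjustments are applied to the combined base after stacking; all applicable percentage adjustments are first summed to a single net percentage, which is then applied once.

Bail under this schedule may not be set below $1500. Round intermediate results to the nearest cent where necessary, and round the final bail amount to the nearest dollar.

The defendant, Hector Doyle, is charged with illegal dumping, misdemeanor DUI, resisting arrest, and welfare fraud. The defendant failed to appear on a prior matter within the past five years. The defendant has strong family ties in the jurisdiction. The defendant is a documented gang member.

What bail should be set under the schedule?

$19710

Base amounts from the schedule: illegal dumping $5100; misdemeanor DUI $5000; resisting arrest $6000; welfare fraud $5800.
Stacking rule: sum of all bases. $5100 + $5000 + $6000 + $5800 = $21900.
Net percentage adjustment: +20% +10% −40% = −10%. $21900 × 0.9 = $19710.
$19710 is at or above the $1500 minimum.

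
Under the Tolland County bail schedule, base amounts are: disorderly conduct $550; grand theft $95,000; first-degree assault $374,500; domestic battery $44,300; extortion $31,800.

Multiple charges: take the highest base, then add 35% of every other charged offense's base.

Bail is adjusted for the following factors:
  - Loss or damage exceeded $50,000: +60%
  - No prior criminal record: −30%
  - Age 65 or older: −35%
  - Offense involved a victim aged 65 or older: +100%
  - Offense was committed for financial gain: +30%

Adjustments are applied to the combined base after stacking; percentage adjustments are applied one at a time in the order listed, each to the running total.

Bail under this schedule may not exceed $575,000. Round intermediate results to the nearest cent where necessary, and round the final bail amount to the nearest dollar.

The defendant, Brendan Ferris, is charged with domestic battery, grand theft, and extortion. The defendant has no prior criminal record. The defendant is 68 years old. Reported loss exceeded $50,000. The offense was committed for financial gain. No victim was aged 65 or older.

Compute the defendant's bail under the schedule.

$115,115

Base amounts from the schedule: domestic battery $44,300; grand theft $95,000; extortion $31,800.
Stacking rule: highest base plus 35% of each additional charge. Highest is grand theft at $95,000. Additional: $44,300 × 35% = $15,505; $31,800 × 35% = $11,130. Combined base = $95,000 + $26,635 = $121,635.
Loss or damage exceeded $50,000 (+60%): $121,635 × 1.6 = $194,616.
No prior criminal record (−30%): $194,616 × 0.7 = $136,231.20.
Age 65 or older (−35%): $136,231.20 × 0.65 = $88,550.28.
Offense was committed for financial gain (+30%): $88,550.28 × 1.3 = $115,115.36.
$115,115.36 is within the $575,000 maximum.
Rounded to the nearest dollar: $115,115.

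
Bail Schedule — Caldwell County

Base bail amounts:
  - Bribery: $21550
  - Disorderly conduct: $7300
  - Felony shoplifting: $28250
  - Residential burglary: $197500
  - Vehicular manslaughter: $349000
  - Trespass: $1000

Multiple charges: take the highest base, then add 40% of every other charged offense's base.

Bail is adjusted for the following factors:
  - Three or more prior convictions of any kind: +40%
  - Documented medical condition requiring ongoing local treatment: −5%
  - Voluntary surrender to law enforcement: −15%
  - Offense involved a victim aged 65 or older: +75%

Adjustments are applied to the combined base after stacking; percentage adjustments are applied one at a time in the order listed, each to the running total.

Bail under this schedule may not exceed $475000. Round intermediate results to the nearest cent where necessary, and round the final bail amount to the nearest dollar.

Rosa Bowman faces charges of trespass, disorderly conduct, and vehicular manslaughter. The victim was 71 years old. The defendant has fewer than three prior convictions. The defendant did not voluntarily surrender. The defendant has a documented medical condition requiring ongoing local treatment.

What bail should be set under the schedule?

$475000

Base amounts from the schedule: trespass $1000; disorderly conduct $7300; vehicular manslaughter $349000.
Stacking rule: highest base plus 40% of each additional charge. Highest is vehicular manslaughter at $349000. Additional: $1000 × 40% = $400; $7300 × 40% = $2920. Combined base = $349000 + $3320 = $352320.
Documented medical condition requiring ongoing local treatment (−5%): $352320 × 0.95 = $334704.
Offense involved a victim aged 65 or older (+75%): $334704 × 1.75 = $585732.
Result $585732 exceeds the maximum of $475000; bail is capped at $475000.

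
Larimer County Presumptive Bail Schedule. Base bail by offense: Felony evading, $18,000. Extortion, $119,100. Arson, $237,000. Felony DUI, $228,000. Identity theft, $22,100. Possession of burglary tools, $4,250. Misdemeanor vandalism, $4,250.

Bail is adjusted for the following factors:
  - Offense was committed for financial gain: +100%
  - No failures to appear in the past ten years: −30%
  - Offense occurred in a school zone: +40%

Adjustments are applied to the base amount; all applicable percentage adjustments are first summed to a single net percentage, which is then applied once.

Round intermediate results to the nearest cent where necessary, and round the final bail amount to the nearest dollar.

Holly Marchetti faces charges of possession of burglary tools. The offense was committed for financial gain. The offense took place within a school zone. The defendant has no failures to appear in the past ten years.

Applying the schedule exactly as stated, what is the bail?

Base amounts from the schedule: possession of burglary tools $4,250.
Single charge. Combined base = $4,250.
Net percentage adjustment: +100% −30% +40% = +110%. $4,250 × 2.1 = $8,925.

$8,925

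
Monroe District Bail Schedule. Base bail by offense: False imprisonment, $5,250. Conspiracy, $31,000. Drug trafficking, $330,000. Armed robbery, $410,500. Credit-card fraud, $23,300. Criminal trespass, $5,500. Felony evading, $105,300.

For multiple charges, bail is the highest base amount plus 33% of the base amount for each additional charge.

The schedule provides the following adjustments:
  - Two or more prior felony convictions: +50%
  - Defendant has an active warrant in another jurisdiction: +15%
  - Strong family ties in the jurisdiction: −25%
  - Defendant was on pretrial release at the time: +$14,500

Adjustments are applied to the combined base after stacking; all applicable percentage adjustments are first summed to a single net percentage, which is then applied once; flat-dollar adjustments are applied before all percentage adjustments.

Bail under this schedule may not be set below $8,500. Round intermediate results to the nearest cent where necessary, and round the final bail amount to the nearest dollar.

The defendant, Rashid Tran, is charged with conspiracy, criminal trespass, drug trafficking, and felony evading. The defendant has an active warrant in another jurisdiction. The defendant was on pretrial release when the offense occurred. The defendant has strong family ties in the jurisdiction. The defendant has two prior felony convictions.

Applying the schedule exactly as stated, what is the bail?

Base amounts from the schedule: conspiracy $31,000; criminal trespass $5,500; drug trafficking $330,000; felony evading $105,300.
Stacking rule: highest base plus 33% of each additional charge. Highest is drug trafficking at $330,000. Additional: $31,000 × 33% = $10,230; $5,500 × 33% = $1,815; $105,300 × 33% = $34,749. Combined base = $330,000 + $46,794 = $376,794.
Defendant was on pretrial release at the time (+$14,500 flat): $376,794 + $14,500 = $391,294.
Net percentage adjustment: +50% +15% −25% = +40%. $391,294 × 1.4 = $547,811.60.
$547,811.60 is at or above the $8,500 minimum.
Rounded to the nearest dollar: $547,812.

$547,812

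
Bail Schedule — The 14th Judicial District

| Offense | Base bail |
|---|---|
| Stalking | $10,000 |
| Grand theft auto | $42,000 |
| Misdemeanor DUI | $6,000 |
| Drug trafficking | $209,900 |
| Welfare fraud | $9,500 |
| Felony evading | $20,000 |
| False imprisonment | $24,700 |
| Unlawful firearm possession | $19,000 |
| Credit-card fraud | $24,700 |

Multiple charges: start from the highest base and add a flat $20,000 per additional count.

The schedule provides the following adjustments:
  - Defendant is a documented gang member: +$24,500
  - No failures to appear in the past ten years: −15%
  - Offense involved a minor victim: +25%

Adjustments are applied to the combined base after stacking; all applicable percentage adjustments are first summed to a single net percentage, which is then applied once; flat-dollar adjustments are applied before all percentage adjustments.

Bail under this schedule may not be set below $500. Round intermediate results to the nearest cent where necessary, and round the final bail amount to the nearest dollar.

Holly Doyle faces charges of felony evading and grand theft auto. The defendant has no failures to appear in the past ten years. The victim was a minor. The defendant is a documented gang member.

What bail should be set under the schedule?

$95,150

Base amounts from the schedule: felony evading $20,000; grand theft auto $42,000.
Stacking rule: highest base plus $20,000 per additional charge. Highest is grand theft auto at $42,000; 1 additional charge → +$20,000. Combined base = $62,000.
Defendant is a documented gang member (+$24,500 flat): $62,000 + $24,500 = $86,500.
Net percentage adjustment: −15% +25% = +10%. $86,500 × 1.1 = $95,150.
$95,150 is at or above the $500 minimum.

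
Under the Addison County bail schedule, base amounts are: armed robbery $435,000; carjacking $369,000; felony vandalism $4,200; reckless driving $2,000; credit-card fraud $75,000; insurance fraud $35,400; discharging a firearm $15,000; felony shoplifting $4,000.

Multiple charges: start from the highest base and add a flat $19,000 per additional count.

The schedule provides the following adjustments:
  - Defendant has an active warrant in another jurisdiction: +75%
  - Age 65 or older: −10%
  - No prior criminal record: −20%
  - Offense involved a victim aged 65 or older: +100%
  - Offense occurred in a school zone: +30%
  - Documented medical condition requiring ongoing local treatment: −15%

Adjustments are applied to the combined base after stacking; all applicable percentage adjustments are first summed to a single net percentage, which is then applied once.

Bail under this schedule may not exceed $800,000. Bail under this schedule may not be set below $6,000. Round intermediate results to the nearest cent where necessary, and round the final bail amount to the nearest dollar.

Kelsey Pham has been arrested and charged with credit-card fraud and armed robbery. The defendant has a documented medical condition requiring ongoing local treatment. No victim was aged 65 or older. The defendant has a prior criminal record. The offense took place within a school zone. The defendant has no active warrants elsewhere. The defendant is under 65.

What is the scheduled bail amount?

Base amounts from the schedule: credit-card fraud $75,000; armed robbery $435,000.
Stacking rule: highest base plus $19,000 per additional charge. Highest is armed robbery at $435,000; 1 additional charge → +$19,000. Combined base = $454,000.
Net percentage adjustment: +30% −15% = +15%. $454,000 × 1.15 = $522,100.
$522,100 is within the $800,000 maximum.
$522,100 is at or above the $6,000 minimum.

$522,100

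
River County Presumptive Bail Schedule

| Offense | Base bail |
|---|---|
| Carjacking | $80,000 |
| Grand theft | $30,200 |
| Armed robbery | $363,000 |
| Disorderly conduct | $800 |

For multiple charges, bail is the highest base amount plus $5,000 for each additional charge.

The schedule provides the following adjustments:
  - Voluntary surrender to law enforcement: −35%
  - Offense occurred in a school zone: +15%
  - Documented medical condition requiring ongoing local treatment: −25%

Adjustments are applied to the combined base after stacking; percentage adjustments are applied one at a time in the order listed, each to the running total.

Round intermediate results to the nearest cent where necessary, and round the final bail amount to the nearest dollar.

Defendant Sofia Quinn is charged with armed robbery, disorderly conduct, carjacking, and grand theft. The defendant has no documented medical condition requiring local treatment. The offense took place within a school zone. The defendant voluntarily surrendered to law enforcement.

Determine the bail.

Base amounts from the schedule: armed robbery $363,000; disorderly conduct $800; carjacking $80,000; grand theft $30,200.
Stacking rule: highest base plus $5,000 per additional charge. Highest is armed robbery at $363,000; 3 additional charges → +$15,000. Combined base = $378,000.
Voluntary surrender to law enforcement (−35%): $378,000 × 0.65 = $245,700.
Offense occurred in a school zone (+15%): $245,700 × 1.15 = $282,555.

$282,555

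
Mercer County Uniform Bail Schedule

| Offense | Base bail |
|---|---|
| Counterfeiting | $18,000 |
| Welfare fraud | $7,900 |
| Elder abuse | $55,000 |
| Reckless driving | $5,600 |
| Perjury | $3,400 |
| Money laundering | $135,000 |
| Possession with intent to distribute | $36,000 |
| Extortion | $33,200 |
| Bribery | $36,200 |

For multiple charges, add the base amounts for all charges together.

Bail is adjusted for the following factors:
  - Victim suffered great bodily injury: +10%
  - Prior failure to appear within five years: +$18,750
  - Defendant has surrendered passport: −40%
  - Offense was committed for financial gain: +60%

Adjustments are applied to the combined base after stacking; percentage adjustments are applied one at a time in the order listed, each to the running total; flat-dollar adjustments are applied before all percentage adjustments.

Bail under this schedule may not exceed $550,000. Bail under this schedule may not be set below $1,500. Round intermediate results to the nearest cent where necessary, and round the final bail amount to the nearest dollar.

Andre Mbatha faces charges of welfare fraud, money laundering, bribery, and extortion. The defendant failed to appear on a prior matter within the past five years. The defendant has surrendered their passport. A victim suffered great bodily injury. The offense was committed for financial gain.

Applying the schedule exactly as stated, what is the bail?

$243,989

Base amounts from the schedule: welfare fraud $7,900; money laundering $135,000; bribery $36,200; extortion $33,200.
Stacking rule: sum of all bases. $7,900 + $135,000 + $36,200 + $33,200 = $212,300.
Prior failure to appear within five years (+$18,750 flat): $212,300 + $18,750 = $231,050.
Victim suffered great bodily injury (+10%): $231,050 × 1.1 = $254,155.
Defendant has surrendered passport (−40%): $254,155 × 0.6 = $152,493.
Offense was committed for financial gain (+60%): $152,493 × 1.6 = $243,988.80.
$243,988.80 is within the $550,000 maximum.
$243,988.80 is at or above the $1,500 minimum.
Rounded to the nearest dollar: $243,989.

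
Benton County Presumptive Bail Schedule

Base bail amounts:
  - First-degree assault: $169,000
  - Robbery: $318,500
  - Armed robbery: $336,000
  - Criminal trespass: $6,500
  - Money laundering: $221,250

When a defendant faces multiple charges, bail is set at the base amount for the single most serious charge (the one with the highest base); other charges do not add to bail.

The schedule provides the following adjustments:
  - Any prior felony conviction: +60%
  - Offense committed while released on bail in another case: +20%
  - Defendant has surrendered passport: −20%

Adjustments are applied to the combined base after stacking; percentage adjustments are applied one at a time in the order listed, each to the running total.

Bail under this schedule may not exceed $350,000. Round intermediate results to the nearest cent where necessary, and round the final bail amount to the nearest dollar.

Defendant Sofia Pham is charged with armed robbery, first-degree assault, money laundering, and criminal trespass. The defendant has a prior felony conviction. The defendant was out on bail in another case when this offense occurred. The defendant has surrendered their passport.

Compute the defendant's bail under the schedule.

Base amounts from the schedule: armed robbery $336,000; first-degree assault $169,000; money laundering $221,250; criminal trespass $6,500.
Stacking rule: use the highest base only. Highest is armed robbery at $336,000. Combined base = $336,000.
Any prior felony conviction (+60%): $336,000 × 1.6 = $537,600.
Offense committed while released on bail in another case (+20%): $537,600 × 1.2 = $645,120.
Defendant has surrendered passport (−20%): $645,120 × 0.8 = $516,096.
Result $516,096 exceeds the maximum of $350,000; bail is capped at $350,000.

$350,000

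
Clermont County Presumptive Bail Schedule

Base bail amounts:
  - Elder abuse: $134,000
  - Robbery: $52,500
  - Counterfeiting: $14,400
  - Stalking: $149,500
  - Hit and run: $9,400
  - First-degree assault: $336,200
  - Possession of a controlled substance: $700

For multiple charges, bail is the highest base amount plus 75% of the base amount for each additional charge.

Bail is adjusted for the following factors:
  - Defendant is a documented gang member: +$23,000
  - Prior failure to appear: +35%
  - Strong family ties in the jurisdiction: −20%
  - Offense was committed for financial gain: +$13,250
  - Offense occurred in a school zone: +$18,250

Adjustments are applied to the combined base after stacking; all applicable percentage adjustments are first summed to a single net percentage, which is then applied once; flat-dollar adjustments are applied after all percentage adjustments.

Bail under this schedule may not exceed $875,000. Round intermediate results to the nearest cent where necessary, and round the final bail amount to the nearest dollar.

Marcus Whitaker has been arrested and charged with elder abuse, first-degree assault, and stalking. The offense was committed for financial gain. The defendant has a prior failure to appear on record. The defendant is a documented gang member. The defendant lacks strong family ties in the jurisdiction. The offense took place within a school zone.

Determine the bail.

$795,414

Base amounts from the schedule: elder abuse $134,000; first-degree assault $336,200; stalking $149,500.
Stacking rule: highest base plus 75% of each additional charge. Highest is first-degree assault at $336,200. Additional: $134,000 × 75% = $100,500; $149,500 × 75% = $112,125. Combined base = $336,200 + $212,625 = $548,825.
Prior failure to appear (+35%): $548,825 × 1.35 = $740,913.75.
Defendant is a documented gang member (+$23,000 flat): $740,913.75 + $23,000 = $763,913.75.
Offense was committed for financial gain (+$13,250 flat): $763,913.75 + $13,250 = $777,163.75.
Offense occurred in a school zone (+$18,250 flat): $777,163.75 + $18,250 = $795,413.75.
$795,413.75 is within the $875,000 maximum.
Rounded to the nearest dollar: $795,414.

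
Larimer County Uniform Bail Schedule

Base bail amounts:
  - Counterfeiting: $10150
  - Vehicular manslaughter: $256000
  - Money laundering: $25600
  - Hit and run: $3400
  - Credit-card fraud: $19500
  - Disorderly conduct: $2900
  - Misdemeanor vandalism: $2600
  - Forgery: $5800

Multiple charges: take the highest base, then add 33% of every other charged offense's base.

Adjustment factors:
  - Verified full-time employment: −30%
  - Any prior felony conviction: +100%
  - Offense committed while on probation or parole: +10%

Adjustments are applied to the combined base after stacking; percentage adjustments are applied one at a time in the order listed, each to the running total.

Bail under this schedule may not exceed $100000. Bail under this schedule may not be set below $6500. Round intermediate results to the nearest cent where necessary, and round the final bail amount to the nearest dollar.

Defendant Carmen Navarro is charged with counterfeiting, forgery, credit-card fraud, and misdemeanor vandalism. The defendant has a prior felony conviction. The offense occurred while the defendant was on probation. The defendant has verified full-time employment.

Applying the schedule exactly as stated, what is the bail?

$39457

Base amounts from the schedule: counterfeiting $10150; forgery $5800; credit-card fraud $19500; misdemeanor vandalism $2600.
Stacking rule: highest base plus 33% of each additional charge. Highest is credit-card fraud at $19500. Additional: $10150 × 33% = $3349.50; $5800 × 33% = $1914; $2600 × 33% = $858. Combined base = $19500 + $6121.50 = $25621.50.
Verified full-time employment (−30%): $25621.50 × 0.7 = $17935.05.
Any prior felony conviction (+100%): $17935.05 × 2 = $35870.10.
Offense committed while on probation or parole (+10%): $35870.10 × 1.1 = $39457.11.
$39457.11 is within the $100000 maximum.
$39457.11 is at or above the $6500 minimum.
Rounded to the nearest dollar: $39457.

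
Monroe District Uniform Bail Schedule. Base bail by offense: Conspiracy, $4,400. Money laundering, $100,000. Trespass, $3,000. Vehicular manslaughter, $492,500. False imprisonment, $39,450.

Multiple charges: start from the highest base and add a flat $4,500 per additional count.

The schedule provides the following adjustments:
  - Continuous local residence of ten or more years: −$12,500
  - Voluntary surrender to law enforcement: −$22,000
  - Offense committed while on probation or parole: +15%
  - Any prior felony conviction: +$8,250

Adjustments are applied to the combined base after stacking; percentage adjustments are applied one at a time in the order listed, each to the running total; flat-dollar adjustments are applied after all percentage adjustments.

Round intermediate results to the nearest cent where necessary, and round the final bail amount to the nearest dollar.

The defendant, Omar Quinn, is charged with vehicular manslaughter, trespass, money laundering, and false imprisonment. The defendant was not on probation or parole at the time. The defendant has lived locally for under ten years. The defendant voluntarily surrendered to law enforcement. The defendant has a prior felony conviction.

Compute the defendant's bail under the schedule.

$492,250

Base amounts from the schedule: vehicular manslaughter $492,500; trespass $3,000; money laundering $100,000; false imprisonment $39,450.
Stacking rule: highest base plus $4,500 per additional charge. Highest is vehicular manslaughter at $492,500; 3 additional charges → +$13,500. Combined base = $506,000.
Voluntary surrender to law enforcement (−$22,000 flat): $506,000 − $22,000 = $484,000.
Any prior felony conviction (+$8,250 flat): $484,000 + $8,250 = $492,250.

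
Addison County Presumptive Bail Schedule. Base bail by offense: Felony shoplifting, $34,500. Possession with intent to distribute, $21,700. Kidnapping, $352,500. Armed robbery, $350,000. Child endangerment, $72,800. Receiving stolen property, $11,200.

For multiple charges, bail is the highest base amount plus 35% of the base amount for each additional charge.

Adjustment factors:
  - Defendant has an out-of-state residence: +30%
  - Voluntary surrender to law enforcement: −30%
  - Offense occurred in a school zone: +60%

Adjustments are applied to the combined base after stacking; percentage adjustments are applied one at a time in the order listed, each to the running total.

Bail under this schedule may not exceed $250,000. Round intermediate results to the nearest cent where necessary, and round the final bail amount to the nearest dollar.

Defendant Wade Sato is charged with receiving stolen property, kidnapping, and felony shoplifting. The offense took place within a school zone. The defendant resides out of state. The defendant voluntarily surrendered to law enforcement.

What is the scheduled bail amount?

$250,000

Base amounts from the schedule: receiving stolen property $11,200; kidnapping $352,500; felony shoplifting $34,500.
Stacking rule: highest base plus 35% of each additional charge. Highest is kidnapping at $352,500. Additional: $11,200 × 35% = $3,920; $34,500 × 35% = $12,075. Combined base = $352,500 + $15,995 = $368,495.
Defendant has an out-of-state residence (+30%): $368,495 × 1.3 = $479,043.50.
Voluntary surrender to law enforcement (−30%): $479,043.50 × 0.7 = $335,330.45.
Offense occurred in a school zone (+60%): $335,330.45 × 1.6 = $536,528.72.
Result $536,528.72 exceeds the maximum of $250,000; bail is capped at $250,000.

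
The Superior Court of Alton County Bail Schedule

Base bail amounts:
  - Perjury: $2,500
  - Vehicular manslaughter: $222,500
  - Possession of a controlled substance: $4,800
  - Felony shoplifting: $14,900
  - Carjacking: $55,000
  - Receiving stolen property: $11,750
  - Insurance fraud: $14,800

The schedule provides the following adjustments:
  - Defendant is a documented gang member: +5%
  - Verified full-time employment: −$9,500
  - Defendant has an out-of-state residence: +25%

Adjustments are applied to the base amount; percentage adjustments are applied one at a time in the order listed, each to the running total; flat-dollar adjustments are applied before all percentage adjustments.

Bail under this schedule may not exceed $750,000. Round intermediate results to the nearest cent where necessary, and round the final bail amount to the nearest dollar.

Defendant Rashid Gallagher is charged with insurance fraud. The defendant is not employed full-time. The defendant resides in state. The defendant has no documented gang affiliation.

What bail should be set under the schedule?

$14,800

Base amounts from the schedule: insurance fraud $14,800.
Single charge. Combined base = $14,800.
No adjustment factors apply to this defendant.
$14,800 is within the $750,000 maximum.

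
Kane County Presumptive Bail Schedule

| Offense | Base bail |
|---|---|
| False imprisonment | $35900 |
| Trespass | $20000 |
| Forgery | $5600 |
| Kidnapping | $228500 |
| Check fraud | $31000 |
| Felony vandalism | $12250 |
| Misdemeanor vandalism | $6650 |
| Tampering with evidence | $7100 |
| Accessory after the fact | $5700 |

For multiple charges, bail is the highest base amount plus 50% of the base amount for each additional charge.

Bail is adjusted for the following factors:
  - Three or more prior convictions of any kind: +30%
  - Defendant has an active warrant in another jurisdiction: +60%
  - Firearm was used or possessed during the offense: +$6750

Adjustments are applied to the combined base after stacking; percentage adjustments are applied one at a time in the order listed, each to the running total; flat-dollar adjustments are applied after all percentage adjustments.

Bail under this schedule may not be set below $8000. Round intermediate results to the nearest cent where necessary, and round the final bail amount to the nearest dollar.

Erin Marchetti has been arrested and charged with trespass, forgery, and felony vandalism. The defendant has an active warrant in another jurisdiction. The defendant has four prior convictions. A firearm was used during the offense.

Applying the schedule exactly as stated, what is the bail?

$66914

Base amounts from the schedule: trespass $20000; forgery $5600; felony vandalism $12250.
Stacking rule: highest base plus 50% of each additional charge. Highest is trespass at $20000. Additional: $5600 × 50% = $2800; $12250 × 50% = $6125. Combined base = $20000 + $8925 = $28925.
Three or more prior convictions of any kind (+30%): $28925 × 1.3 = $37602.50.
Defendant has an active warrant in another jurisdiction (+60%): $37602.50 × 1.6 = $60164.
Firearm was used or possessed during the offense (+$6750 flat): $60164 + $6750 = $66914.
$66914 is at or above the $8000 minimum.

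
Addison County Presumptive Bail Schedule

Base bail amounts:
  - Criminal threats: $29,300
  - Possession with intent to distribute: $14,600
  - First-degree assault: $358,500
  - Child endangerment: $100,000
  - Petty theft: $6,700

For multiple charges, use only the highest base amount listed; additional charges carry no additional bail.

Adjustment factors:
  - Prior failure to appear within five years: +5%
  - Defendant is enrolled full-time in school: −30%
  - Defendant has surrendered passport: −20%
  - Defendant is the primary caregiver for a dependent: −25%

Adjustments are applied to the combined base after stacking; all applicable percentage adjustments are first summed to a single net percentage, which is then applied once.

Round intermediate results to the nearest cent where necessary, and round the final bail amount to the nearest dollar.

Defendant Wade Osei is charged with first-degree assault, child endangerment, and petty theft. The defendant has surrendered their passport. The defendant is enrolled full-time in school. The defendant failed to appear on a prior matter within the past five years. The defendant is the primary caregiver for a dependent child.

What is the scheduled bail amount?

Base amounts from the schedule: first-degree assault $358,500; child endangerment $100,000; petty theft $6,700.
Stacking rule: use the highest base only. Highest is first-degree assault at $358,500. Combined base = $358,500.
Net percentage adjustment: +5% −30% −20% −25% = −70%. $358,500 × 0.3 = $107,550.

$107,550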